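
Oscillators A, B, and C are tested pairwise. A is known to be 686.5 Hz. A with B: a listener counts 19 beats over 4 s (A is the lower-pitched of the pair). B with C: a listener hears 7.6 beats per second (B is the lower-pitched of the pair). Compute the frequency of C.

A–B: Beat frequency = 19/4 = 4.75 Hz.
B is above A, so f_B = 686.5 + 4.75 = 691.25 Hz.
C is above B, so f_C = 691.25 + 7.6 = 698.85 Hz.

698.85 Hz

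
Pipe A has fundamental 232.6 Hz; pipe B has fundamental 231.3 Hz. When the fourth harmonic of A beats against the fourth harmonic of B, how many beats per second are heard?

5.2 Hz

Fourth harmonic of the first: 4·232.6 = 930.4 Hz.
Fourth harmonic of the second: 4·231.3 = 925.2 Hz.
f_beat = |930.4 − 925.2| = 5.2 Hz.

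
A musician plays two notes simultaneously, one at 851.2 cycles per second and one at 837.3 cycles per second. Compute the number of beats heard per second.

f_beat = |f₁ − f₂|.
|851.2 − 837.3| = 13.9 Hz.

13.9 Hz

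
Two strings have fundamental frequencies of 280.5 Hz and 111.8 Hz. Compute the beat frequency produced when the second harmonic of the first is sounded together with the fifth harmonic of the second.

2.0 Hz

Second harmonic of the first: 2·280.5 = 561.0 Hz.
Fifth harmonic of the second: 5·111.8 = 559.0 Hz.
f_beat = |561.0 − 559.0| = 2.0 Hz.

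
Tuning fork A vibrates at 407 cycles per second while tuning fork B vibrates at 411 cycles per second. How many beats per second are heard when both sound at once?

Beats arise from superposition of two nearby frequencies; the beat rate is |f₁ − f₂|.
|407 − 411| = 4 Hz.

4 Hz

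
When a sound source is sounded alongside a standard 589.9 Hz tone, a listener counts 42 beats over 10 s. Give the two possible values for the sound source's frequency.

585.7 Hz or 594.1 Hz

Beat frequency = 42/10 = 4.2 Hz.
|f − 589.9| = 4.2, so f = 589.9 ± 4.2.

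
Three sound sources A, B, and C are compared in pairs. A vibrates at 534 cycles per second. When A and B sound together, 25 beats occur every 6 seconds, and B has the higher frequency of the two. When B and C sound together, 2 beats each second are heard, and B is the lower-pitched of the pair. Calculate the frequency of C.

A–B: Beat frequency = 25/6 = 4.1667 Hz.
B is above A, so f_B = 534 + 4.1667 = 538.1667 Hz.
C is above B, so f_C = 538.1667 + 2 = 540.1667 Hz.

540.1667 Hz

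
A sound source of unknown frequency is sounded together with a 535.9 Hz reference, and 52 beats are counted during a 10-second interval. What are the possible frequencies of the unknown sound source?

530.7 Hz or 541.1 Hz

Beat frequency = 52/10 = 5.2 Hz.
|f − 535.9| = 5.2, so f = 535.9 ± 5.2.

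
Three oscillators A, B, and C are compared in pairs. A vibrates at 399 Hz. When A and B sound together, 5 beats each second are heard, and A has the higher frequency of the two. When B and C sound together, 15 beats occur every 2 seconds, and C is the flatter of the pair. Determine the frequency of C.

B is below A, so f_B = 399 − 5 = 394 Hz.
B–C: Beat frequency = 15/2 = 7.5 Hz.
C is below B, so f_C = 394 − 7.5 = 386.5 Hz.

386.5 Hz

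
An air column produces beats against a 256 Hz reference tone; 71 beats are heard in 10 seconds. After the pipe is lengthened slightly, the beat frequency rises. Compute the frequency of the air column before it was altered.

Beat frequency = 71/10 = 7.1 Hz.
|f − 256| = 7.1, so the air column was at either 248.9 Hz or 263.1 Hz.
A longer pipe has a lower fundamental; the adjustment lowers the air column's frequency.
The beat rate rose, so the adjustment moved the air column further from 256 Hz — it was already below the reference.

248.9 Hz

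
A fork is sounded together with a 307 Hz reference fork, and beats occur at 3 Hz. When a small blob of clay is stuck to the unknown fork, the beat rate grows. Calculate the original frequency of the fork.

304 Hz

|f − 307| = 3, so the fork was at either 304 Hz or 310 Hz.
Adding mass to a fork lowers its frequency; the adjustment lowers the fork's frequency.
The beat rate rose, so the adjustment moved the fork further from 307 Hz — it was already below the reference.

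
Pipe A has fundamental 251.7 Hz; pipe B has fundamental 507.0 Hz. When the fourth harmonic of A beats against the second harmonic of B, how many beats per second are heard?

Fourth harmonic of the first: 4·251.7 = 1006.8 Hz.
Second harmonic of the second: 2·507.0 = 1014.0 Hz.
f_beat = |1006.8 − 1014.0| = 7.2 Hz.

7.2 Hz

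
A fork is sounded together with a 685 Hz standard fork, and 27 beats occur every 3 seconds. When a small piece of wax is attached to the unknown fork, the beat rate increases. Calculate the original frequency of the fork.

Beat frequency = 27/3 = 9 Hz.
|f − 685| = 9, so the fork was at either 676 Hz or 694 Hz.
Loading a fork with wax lowers its frequency; the adjustment lowers the fork's frequency.
The beat rate rose, so the adjustment moved the fork further from 685 Hz — it was already below the reference.

676 Hz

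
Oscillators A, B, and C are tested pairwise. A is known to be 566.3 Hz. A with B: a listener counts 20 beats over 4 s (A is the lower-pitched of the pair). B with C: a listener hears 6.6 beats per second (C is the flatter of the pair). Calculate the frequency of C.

564.7 Hz

A–B: Beat frequency = 20/4 = 5 Hz.
B is above A, so f_B = 566.3 + 5 = 571.3 Hz.
C is below B, so f_C = 571.3 − 6.6 = 564.7 Hz.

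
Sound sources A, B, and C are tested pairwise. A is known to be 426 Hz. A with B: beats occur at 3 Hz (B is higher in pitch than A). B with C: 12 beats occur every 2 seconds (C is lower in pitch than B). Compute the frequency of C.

423 Hz

B is above A, so f_B = 426 + 3 = 429 Hz.
B–C: Beat frequency = 12/2 = 6 Hz.
C is below B, so f_C = 429 − 6 = 423 Hz.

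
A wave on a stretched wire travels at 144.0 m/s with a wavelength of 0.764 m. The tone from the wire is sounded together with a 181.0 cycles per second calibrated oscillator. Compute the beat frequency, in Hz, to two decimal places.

7.48 Hz

Source frequency f = v/λ = 144.0/0.764 = 188.4817 Hz.
f_beat = |188.4817 − 181.0| = 7.48 Hz.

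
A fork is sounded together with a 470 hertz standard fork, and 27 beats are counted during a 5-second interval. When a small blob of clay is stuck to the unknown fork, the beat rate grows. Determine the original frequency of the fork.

Beat frequency = 27/5 = 5.4 Hz.
|f − 470| = 5.4, so the fork was at either 464.6 Hz or 475.4 Hz.
Adding mass to a fork lowers its frequency; the adjustment lowers the fork's frequency.
The beat rate rose, so the adjustment moved the fork further from 470 Hz — it was already below the reference.

464.6 Hz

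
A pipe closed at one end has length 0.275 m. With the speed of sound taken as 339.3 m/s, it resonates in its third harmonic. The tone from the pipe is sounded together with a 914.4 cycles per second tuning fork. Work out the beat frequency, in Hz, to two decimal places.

Closed pipe (odd harmonics): f_n = n·v/(4L) = 3·339.3/(4·0.275) = 925.3636 Hz.
f_beat = |925.3636 − 914.4| = 10.96 Hz.

10.96 Hz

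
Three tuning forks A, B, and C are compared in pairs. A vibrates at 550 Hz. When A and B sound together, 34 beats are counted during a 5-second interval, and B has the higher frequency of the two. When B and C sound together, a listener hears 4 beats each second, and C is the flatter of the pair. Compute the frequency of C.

552.8 Hz

A–B: Beat frequency = 34/5 = 6.8 Hz.
B is above A, so f_B = 550 + 6.8 = 556.8 Hz.
C is below B, so f_C = 556.8 − 4 = 552.8 Hz.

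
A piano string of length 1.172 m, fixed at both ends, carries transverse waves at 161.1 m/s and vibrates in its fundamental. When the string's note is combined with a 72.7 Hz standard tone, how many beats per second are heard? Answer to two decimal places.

3.97 Hz

For a string fixed at both ends, f_n = n·v/(2L) = 1·161.1/(2·1.172) = 68.7287 Hz.
f_beat = |68.7287 − 72.7| = 3.97 Hz.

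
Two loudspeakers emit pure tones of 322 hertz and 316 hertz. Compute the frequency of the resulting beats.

6 Hz

The beat frequency equals the magnitude of the frequency difference.
|322 − 316| = 6 Hz.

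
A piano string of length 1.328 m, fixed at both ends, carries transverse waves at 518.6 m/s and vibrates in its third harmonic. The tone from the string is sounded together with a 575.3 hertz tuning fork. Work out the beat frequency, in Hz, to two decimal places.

10.47 Hz

For a string fixed at both ends, f_n = n·v/(2L) = 3·518.6/(2·1.328) = 585.7681 Hz.
f_beat = |585.7681 − 575.3| = 10.47 Hz.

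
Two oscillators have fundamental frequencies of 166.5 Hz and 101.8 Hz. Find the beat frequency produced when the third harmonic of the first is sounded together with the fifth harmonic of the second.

9.5 Hz

Third harmonic of the first: 3·166.5 = 499.5 Hz.
Fifth harmonic of the second: 5·101.8 = 509.0 Hz.
f_beat = |499.5 − 509.0| = 9.5 Hz.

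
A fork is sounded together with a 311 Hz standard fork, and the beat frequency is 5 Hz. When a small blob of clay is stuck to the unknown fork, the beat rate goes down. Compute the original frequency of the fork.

316 Hz

|f − 311| = 5, so the fork was at either 306 Hz or 316 Hz.
Adding mass to a fork lowers its frequency; the adjustment lowers the fork's frequency.
The beat rate fell, so the adjustment moved the fork toward 311 Hz — it must have started above the reference.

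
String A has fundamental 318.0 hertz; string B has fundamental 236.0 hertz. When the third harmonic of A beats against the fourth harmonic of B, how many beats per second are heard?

10.0 Hz

Third harmonic of the first: 3·318.0 = 954.0 Hz.
Fourth harmonic of the second: 4·236.0 = 944.0 Hz.
f_beat = |954.0 − 944.0| = 10.0 Hz.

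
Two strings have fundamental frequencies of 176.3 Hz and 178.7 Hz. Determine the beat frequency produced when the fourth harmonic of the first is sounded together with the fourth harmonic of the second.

Fourth harmonic of the first: 4·176.3 = 705.2 Hz.
Fourth harmonic of the second: 4·178.7 = 714.8 Hz.
f_beat = |705.2 − 714.8| = 9.6 Hz.

9.6 Hz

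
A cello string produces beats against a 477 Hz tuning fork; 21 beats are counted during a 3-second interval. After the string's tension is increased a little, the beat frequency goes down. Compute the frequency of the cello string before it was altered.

Beat frequency = 21/3 = 7 Hz.
|f − 477| = 7, so the cello string was at either 470 Hz or 484 Hz.
Higher tension means higher frequency; the adjustment raises the cello string's frequency.
The beat rate fell, so the adjustment moved the cello string toward 477 Hz — it must have started below the reference.

470 Hz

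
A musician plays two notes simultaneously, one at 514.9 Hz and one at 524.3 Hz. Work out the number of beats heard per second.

9.4 Hz

f_beat = |f₁ − f₂|.
|514.9 − 524.3| = 9.4 Hz.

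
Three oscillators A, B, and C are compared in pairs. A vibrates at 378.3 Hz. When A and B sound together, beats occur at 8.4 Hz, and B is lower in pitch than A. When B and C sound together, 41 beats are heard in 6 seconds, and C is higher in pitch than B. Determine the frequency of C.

376.7333 Hz

B is below A, so f_B = 378.3 − 8.4 = 369.9 Hz.
B–C: Beat frequency = 41/6 = 6.8333 Hz.
C is above B, so f_C = 369.9 + 6.8333 = 376.7333 Hz.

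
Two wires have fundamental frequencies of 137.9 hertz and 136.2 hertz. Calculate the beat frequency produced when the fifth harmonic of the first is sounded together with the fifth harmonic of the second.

Fifth harmonic of the first: 5·137.9 = 689.5 Hz.
Fifth harmonic of the second: 5·136.2 = 681.0 Hz.
f_beat = |689.5 − 681.0| = 8.5 Hz.

8.5 Hz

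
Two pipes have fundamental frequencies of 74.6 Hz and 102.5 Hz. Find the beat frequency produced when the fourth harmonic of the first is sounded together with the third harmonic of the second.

9.1 Hz

Fourth harmonic of the first: 4·74.6 = 298.4 Hz.
Third harmonic of the second: 3·102.5 = 307.5 Hz.
f_beat = |298.4 − 307.5| = 9.1 Hz.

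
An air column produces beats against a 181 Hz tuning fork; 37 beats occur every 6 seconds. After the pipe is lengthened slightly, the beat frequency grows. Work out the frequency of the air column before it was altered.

174.8333 Hz

Beat frequency = 37/6 = 6.1667 Hz.
|f − 181| = 6.1667, so the air column was at either 174.8333 Hz or 187.1667 Hz.
A longer pipe has a lower fundamental; the adjustment lowers the air column's frequency.
The beat rate rose, so the adjustment moved the air column further from 181 Hz — it was already below the reference.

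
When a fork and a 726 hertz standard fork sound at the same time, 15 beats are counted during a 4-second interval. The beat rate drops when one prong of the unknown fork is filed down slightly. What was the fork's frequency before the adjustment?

Beat frequency = 15/4 = 3.75 Hz.
|f − 726| = 3.75, so the fork was at either 722.25 Hz or 729.75 Hz.
Filing a prong removes mass and raises the fork's frequency; the adjustment raises the fork's frequency.
The beat rate fell, so the adjustment moved the fork toward 726 Hz — it must have started below the reference.

722.25 Hz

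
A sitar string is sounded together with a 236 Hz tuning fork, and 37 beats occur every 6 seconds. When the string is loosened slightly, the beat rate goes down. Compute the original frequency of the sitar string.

Beat frequency = 37/6 = 6.1667 Hz.
|f − 236| = 6.1667, so the sitar string was at either 229.8333 Hz or 242.1667 Hz.
Reducing tension lowers a string's frequency; the adjustment lowers the sitar string's frequency.
The beat rate fell, so the adjustment moved the sitar string toward 236 Hz — it must have started above the reference.

242.1667 Hz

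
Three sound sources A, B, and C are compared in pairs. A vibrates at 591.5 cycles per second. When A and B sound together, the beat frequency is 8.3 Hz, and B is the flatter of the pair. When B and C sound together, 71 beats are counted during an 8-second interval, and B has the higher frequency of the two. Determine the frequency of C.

574.325 Hz

B is below A, so f_B = 591.5 − 8.3 = 583.2 Hz.
B–C: Beat frequency = 71/8 = 8.875 Hz.
C is below B, so f_C = 583.2 − 8.875 = 574.325 Hz.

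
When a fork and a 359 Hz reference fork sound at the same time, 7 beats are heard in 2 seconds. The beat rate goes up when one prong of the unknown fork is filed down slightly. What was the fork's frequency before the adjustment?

362.5 Hz

Beat frequency = 7/2 = 3.5 Hz.
|f − 359| = 3.5, so the fork was at either 355.5 Hz or 362.5 Hz.
Filing a prong removes mass and raises the fork's frequency; the adjustment raises the fork's frequency.
The beat rate rose, so the adjustment moved the fork further from 359 Hz — it was already above the reference.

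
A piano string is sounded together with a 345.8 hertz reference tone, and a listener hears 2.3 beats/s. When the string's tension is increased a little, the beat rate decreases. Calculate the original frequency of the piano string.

|f − 345.8| = 2.3, so the piano string was at either 343.5 Hz or 348.1 Hz.
Higher tension means higher frequency; the adjustment raises the piano string's frequency.
The beat rate fell, so the adjustment moved the piano string toward 345.8 Hz — it must have started below the reference.

343.5 Hz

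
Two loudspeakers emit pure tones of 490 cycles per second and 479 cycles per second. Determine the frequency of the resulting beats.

The beat frequency equals the magnitude of the frequency difference.
|490 − 479| = 11 Hz.

11 Hz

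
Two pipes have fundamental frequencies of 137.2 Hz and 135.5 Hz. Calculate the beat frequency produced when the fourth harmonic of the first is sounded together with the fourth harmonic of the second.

6.8 Hz

Fourth harmonic of the first: 4·137.2 = 548.8 Hz.
Fourth harmonic of the second: 4·135.5 = 542.0 Hz.
f_beat = |548.8 − 542.0| = 6.8 Hz.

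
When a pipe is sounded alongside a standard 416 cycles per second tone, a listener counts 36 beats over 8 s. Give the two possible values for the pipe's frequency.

Beat frequency = 36/8 = 4.5 Hz.
|f − 416| = 4.5, so f = 416 ± 4.5.

411.5 Hz or 420.5 Hz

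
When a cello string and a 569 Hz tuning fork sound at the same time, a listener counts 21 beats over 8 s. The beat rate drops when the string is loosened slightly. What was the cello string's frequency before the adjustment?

571.625 Hz

Beat frequency = 21/8 = 2.625 Hz.
|f − 569| = 2.625, so the cello string was at either 566.375 Hz or 571.625 Hz.
Reducing tension lowers a string's frequency; the adjustment lowers the cello string's frequency.
The beat rate fell, so the adjustment moved the cello string toward 569 Hz — it must have started above the reference.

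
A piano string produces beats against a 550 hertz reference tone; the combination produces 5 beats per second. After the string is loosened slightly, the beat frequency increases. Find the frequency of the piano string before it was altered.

545 Hz

|f − 550| = 5, so the piano string was at either 545 Hz or 555 Hz.
Reducing tension lowers a string's frequency; the adjustment lowers the piano string's frequency.
The beat rate rose, so the adjustment moved the piano string further from 550 Hz — it was already below the reference.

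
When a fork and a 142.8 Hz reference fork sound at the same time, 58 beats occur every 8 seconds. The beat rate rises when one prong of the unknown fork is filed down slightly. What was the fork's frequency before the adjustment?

Beat frequency = 58/8 = 7.25 Hz.
|f − 142.8| = 7.25, so the fork was at either 135.55 Hz or 150.05 Hz.
Filing a prong removes mass and raises the fork's frequency; the adjustment raises the fork's frequency.
The beat rate rose, so the adjustment moved the fork further from 142.8 Hz — it was already above the reference.

150.05 Hz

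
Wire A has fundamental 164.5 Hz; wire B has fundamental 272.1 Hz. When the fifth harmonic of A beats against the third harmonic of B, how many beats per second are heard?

Fifth harmonic of the first: 5·164.5 = 822.5 Hz.
Third harmonic of the second: 3·272.1 = 816.3 Hz.
f_beat = |822.5 − 816.3| = 6.2 Hz.

6.2 Hz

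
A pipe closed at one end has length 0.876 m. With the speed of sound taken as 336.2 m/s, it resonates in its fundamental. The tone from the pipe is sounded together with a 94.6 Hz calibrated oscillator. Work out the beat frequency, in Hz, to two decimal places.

1.35 Hz

Closed pipe (odd harmonics): f_n = n·v/(4L) = 1·336.2/(4·0.876) = 95.9475 Hz.
f_beat = |95.9475 − 94.6| = 1.35 Hz.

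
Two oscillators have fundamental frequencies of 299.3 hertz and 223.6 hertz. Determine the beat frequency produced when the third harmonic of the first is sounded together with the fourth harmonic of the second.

Third harmonic of the first: 3·299.3 = 897.9 Hz.
Fourth harmonic of the second: 4·223.6 = 894.4 Hz.
f_beat = |897.9 − 894.4| = 3.5 Hz.

3.5 Hz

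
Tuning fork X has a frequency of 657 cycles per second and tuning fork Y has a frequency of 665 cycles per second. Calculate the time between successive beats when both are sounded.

f_beat = |657 − 665| = 8 Hz.
Beat period T = 1 / f_beat = 1 / 8 s.

0.125 s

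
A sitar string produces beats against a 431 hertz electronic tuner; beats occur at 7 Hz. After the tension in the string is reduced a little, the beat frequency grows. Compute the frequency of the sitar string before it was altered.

|f − 431| = 7, so the sitar string was at either 424 Hz or 438 Hz.
Lower tension means lower frequency; the adjustment lowers the sitar string's frequency.
The beat rate rose, so the adjustment moved the sitar string further from 431 Hz — it was already below the reference.

424 Hz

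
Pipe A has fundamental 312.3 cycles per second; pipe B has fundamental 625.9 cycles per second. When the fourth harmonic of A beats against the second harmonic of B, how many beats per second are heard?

Fourth harmonic of the first: 4·312.3 = 1249.2 Hz.
Second harmonic of the second: 2·625.9 = 1251.8 Hz.
f_beat = |1249.2 − 1251.8| = 2.6 Hz.

2.6 Hz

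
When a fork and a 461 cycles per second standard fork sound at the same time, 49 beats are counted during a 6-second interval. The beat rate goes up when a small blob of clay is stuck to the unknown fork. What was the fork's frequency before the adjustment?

452.8333 Hz

Beat frequency = 49/6 = 8.1667 Hz.
|f − 461| = 8.1667, so the fork was at either 452.8333 Hz or 469.1667 Hz.
Adding mass to a fork lowers its frequency; the adjustment lowers the fork's frequency.
The beat rate rose, so the adjustment moved the fork further from 461 Hz — it was already below the reference.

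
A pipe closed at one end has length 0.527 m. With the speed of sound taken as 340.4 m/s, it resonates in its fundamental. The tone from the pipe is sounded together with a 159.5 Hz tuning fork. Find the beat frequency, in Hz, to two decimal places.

Closed pipe (odd harmonics): f_n = n·v/(4L) = 1·340.4/(4·0.527) = 161.4801 Hz.
f_beat = |161.4801 − 159.5| = 1.98 Hz.

1.98 Hz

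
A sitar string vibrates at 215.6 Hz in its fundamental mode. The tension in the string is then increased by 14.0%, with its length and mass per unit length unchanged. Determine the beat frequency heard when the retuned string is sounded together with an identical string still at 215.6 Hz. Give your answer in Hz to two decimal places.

14.60 Hz

For a string, f ∝ √T, so the new frequency is 215.6·√1.140 = 230.1978 Hz.
f_beat = |230.1978 − 215.6| = 14.60 Hz.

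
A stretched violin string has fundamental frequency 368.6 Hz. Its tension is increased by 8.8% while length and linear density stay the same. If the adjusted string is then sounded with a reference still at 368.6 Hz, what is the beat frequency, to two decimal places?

15.88 Hz

For a string, f ∝ √T, so the new frequency is 368.6·√1.088 = 384.4765 Hz.
f_beat = |384.4765 − 368.6| = 15.88 Hz.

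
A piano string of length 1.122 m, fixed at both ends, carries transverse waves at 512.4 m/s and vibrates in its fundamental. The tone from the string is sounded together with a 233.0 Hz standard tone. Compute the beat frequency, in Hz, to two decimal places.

4.66 Hz

For a string fixed at both ends, f_n = n·v/(2L) = 1·512.4/(2·1.122) = 228.3422 Hz.
f_beat = |228.3422 − 233.0| = 4.66 Hz.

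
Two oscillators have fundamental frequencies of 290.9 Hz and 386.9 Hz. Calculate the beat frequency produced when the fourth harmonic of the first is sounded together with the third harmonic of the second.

2.9 Hz

Fourth harmonic of the first: 4·290.9 = 1163.6 Hz.
Third harmonic of the second: 3·386.9 = 1160.7 Hz.
f_beat = |1163.6 − 1160.7| = 2.9 Hz.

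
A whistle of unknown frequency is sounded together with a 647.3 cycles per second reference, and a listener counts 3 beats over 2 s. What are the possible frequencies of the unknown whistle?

645.8 Hz or 648.8 Hz

Beat frequency = 3/2 = 1.5 Hz.
|f − 647.3| = 1.5, so f = 647.3 ± 1.5.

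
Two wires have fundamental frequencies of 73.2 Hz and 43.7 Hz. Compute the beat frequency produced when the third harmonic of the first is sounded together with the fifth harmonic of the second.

Third harmonic of the first: 3·73.2 = 219.6 Hz.
Fifth harmonic of the second: 5·43.7 = 218.5 Hz.
f_beat = |219.6 − 218.5| = 1.1 Hz.

1.1 Hz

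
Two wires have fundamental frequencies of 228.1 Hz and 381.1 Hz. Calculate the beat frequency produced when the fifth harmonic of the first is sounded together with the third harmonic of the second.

2.8 Hz

Fifth harmonic of the first: 5·228.1 = 1140.5 Hz.
Third harmonic of the second: 3·381.1 = 1143.3 Hz.
f_beat = |1140.5 − 1143.3| = 2.8 Hz.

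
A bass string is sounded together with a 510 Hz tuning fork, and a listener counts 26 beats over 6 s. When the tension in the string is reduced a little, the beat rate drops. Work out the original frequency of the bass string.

514.3333 Hz

Beat frequency = 26/6 = 4.3333 Hz.
|f − 510| = 4.3333, so the bass string was at either 505.6667 Hz or 514.3333 Hz.
Lower tension means lower frequency; the adjustment lowers the bass string's frequency.
The beat rate fell, so the adjustment moved the bass string toward 510 Hz — it must have started above the reference.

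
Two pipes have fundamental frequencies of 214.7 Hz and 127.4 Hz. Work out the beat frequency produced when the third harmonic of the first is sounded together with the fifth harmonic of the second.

Third harmonic of the first: 3·214.7 = 644.1 Hz.
Fifth harmonic of the second: 5·127.4 = 637.0 Hz.
f_beat = |644.1 − 637.0| = 7.1 Hz.

7.1 Hz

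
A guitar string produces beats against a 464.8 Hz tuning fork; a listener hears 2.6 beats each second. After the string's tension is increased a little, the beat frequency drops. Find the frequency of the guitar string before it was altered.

462.2 Hz

|f − 464.8| = 2.6, so the guitar string was at either 462.2 Hz or 467.4 Hz.
Higher tension means higher frequency; the adjustment raises the guitar string's frequency.
The beat rate fell, so the adjustment moved the guitar string toward 464.8 Hz — it must have started below the reference.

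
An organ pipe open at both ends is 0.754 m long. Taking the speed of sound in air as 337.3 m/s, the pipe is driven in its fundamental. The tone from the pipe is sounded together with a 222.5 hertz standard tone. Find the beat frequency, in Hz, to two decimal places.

Open pipe: f_n = n·v/(2L) = 1·337.3/(2·0.754) = 223.6737 Hz.
f_beat = |223.6737 − 222.5| = 1.17 Hz.

1.17 Hz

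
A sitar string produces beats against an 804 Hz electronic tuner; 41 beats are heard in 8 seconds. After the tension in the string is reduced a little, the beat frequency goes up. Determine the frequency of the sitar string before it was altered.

798.875 Hz

Beat frequency = 41/8 = 5.125 Hz.
|f − 804| = 5.125, so the sitar string was at either 798.875 Hz or 809.125 Hz.
Lower tension means lower frequency; the adjustment lowers the sitar string's frequency.
The beat rate rose, so the adjustment moved the sitar string further from 804 Hz — it was already below the reference.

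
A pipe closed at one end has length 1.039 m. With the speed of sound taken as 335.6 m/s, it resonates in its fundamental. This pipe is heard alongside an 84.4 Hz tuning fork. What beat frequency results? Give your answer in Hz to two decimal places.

Closed pipe (odd harmonics): f_n = n·v/(4L) = 1·335.6/(4·1.039) = 80.7507 Hz.
f_beat = |80.7507 − 84.4| = 3.65 Hz.

3.65 Hz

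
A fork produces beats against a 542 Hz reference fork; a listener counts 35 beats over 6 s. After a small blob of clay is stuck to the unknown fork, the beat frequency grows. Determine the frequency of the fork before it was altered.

Beat frequency = 35/6 = 5.8333 Hz.
|f − 542| = 5.8333, so the fork was at either 536.1667 Hz or 547.8333 Hz.
Adding mass to a fork lowers its frequency; the adjustment lowers the fork's frequency.
The beat rate rose, so the adjustment moved the fork further from 542 Hz — it was already below the reference.

536.1667 Hz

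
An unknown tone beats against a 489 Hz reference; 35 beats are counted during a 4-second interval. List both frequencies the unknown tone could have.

Beat frequency = 35/4 = 8.75 Hz.
|f − 489| = 8.75, so f = 489 ± 8.75.

480.25 Hz or 497.75 Hz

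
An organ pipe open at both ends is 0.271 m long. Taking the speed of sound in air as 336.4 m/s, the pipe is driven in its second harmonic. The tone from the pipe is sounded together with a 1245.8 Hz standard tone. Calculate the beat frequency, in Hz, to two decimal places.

Open pipe: f_n = n·v/(2L) = 2·336.4/(2·0.271) = 1241.3284 Hz.
f_beat = |1241.3284 − 1245.8| = 4.47 Hz.

4.47 Hz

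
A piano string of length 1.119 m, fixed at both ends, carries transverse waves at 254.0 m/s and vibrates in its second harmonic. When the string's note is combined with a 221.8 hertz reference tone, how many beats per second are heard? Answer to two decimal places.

5.19 Hz

For a string fixed at both ends, f_n = n·v/(2L) = 2·254.0/(2·1.119) = 226.9884 Hz.
f_beat = |226.9884 − 221.8| = 5.19 Hz.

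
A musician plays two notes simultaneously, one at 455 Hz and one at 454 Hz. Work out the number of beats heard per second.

The beat frequency equals the magnitude of the frequency difference.
|455 − 454| = 1 Hz.

1 Hz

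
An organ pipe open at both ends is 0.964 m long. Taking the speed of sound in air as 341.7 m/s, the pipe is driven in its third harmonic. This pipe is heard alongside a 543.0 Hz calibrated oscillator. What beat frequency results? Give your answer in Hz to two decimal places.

11.31 Hz

Open pipe: f_n = n·v/(2L) = 3·341.7/(2·0.964) = 531.6909 Hz.
f_beat = |531.6909 − 543.0| = 11.31 Hz.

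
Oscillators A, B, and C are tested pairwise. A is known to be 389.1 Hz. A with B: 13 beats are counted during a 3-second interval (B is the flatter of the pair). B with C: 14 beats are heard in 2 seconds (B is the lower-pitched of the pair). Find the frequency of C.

A–B: Beat frequency = 13/3 = 4.3333 Hz.
B is below A, so f_B = 389.1 − 4.3333 = 384.7667 Hz.
B–C: Beat frequency = 14/2 = 7 Hz.
C is above B, so f_C = 384.7667 + 7 = 391.7667 Hz.

391.7667 Hz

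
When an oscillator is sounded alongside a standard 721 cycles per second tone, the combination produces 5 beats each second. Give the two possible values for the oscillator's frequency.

|f − 721| = 5, so f = 721 ± 5.

716 Hz or 726 Hz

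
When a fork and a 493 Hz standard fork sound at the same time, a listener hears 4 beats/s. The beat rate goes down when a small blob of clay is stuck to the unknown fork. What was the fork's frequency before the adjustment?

|f − 493| = 4, so the fork was at either 489 Hz or 497 Hz.
Adding mass to a fork lowers its frequency; the adjustment lowers the fork's frequency.
The beat rate fell, so the adjustment moved the fork toward 493 Hz — it must have started above the reference.

497 Hz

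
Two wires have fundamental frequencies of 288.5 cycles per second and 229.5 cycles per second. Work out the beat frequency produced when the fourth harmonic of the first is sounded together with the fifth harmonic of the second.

Fourth harmonic of the first: 4·288.5 = 1154.0 Hz.
Fifth harmonic of the second: 5·229.5 = 1147.5 Hz.
f_beat = |1154.0 − 1147.5| = 6.5 Hz.

6.5 Hz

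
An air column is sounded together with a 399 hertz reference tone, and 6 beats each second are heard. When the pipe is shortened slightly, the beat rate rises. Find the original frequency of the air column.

|f − 399| = 6, so the air column was at either 393 Hz or 405 Hz.
A shorter pipe has a higher fundamental; the adjustment raises the air column's frequency.
The beat rate rose, so the adjustment moved the air column further from 399 Hz — it was already above the reference.

405 Hz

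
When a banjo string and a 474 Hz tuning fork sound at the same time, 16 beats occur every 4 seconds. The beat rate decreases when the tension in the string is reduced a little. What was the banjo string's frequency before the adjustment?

478 Hz

Beat frequency = 16/4 = 4 Hz.
|f − 474| = 4, so the banjo string was at either 470 Hz or 478 Hz.
Lower tension means lower frequency; the adjustment lowers the banjo string's frequency.
The beat rate fell, so the adjustment moved the banjo string toward 474 Hz — it must have started above the reference.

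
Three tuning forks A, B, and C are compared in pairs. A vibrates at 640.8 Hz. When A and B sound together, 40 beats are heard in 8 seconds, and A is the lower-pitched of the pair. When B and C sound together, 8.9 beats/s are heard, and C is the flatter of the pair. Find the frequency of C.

A–B: Beat frequency = 40/8 = 5 Hz.
B is above A, so f_B = 640.8 + 5 = 645.8 Hz.
C is below B, so f_C = 645.8 − 8.9 = 636.9 Hz.

636.9 Hz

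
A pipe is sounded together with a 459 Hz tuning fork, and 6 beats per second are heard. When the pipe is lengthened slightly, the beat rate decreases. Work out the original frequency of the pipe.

|f − 459| = 6, so the pipe was at either 453 Hz or 465 Hz.
A longer pipe has a lower fundamental; the adjustment lowers the pipe's frequency.
The beat rate fell, so the adjustment moved the pipe toward 459 Hz — it must have started above the reference.

465 Hz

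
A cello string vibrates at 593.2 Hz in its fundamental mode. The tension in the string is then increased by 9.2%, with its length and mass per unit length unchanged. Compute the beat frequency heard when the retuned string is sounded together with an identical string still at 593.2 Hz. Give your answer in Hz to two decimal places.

For a string, f ∝ √T, so the new frequency is 593.2·√1.092 = 619.8869 Hz.
f_beat = |619.8869 − 593.2| = 26.69 Hz.

26.69 Hz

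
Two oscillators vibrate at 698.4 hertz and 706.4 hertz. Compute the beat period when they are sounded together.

f_beat = |698.4 − 706.4| = 8 Hz.
Beat period T = 1 / f_beat = 1 / 8 s.

0.125 s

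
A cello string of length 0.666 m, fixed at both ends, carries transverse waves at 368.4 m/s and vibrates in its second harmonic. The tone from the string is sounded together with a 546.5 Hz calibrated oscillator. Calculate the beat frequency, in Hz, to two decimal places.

For a string fixed at both ends, f_n = n·v/(2L) = 2·368.4/(2·0.666) = 553.1532 Hz.
f_beat = |553.1532 − 546.5| = 6.65 Hz.

6.65 Hz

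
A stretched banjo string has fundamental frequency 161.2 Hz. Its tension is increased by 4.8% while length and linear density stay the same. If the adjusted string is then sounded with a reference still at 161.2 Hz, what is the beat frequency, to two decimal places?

For a string, f ∝ √T, so the new frequency is 161.2·√1.048 = 165.0235 Hz.
f_beat = |165.0235 − 161.2| = 3.82 Hz.

3.82 Hz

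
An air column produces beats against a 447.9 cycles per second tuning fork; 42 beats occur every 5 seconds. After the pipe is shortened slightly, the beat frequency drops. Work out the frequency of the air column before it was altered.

439.5 Hz

Beat frequency = 42/5 = 8.4 Hz.
|f − 447.9| = 8.4, so the air column was at either 439.5 Hz or 456.3 Hz.
A shorter pipe has a higher fundamental; the adjustment raises the air column's frequency.
The beat rate fell, so the adjustment moved the air column toward 447.9 Hz — it must have started below the reference.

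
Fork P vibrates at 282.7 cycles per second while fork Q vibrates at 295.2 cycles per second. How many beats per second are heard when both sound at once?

12.5 Hz

Beats arise from superposition of two nearby frequencies; the beat rate is |f₁ − f₂|.
|282.7 − 295.2| = 12.5 Hz.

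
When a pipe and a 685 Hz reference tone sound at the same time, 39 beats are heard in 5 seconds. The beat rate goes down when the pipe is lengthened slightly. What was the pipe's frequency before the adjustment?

Beat frequency = 39/5 = 7.8 Hz.
|f − 685| = 7.8, so the pipe was at either 677.2 Hz or 692.8 Hz.
A longer pipe has a lower fundamental; the adjustment lowers the pipe's frequency.
The beat rate fell, so the adjustment moved the pipe toward 685 Hz — it must have started above the reference.

692.8 Hz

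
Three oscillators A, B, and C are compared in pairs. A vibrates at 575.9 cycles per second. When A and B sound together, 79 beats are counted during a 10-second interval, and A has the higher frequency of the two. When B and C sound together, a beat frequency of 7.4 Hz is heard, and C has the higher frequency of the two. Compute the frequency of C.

575.4 Hz

A–B: Beat frequency = 79/10 = 7.9 Hz.
B is below A, so f_B = 575.9 − 7.9 = 568 Hz.
C is above B, so f_C = 568 + 7.4 = 575.4 Hz.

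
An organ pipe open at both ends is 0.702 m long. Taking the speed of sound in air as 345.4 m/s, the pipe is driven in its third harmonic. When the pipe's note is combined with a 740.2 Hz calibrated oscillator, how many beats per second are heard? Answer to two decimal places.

2.17 Hz

Open pipe: f_n = n·v/(2L) = 3·345.4/(2·0.702) = 738.0342 Hz.
f_beat = |738.0342 − 740.2| = 2.17 Hz.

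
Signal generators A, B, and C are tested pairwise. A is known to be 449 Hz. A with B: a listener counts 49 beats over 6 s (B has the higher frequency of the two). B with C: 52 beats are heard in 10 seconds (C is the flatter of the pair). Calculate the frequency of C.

451.9667 Hz

A–B: Beat frequency = 49/6 = 8.1667 Hz.
B is above A, so f_B = 449 + 8.1667 = 457.1667 Hz.
B–C: Beat frequency = 52/10 = 5.2 Hz.
C is below B, so f_C = 457.1667 − 5.2 = 451.9667 Hz.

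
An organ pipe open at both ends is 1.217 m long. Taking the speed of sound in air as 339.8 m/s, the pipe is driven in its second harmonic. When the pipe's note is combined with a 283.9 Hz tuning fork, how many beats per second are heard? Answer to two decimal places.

4.69 Hz

Open pipe: f_n = n·v/(2L) = 2·339.8/(2·1.217) = 279.2112 Hz.
f_beat = |279.2112 − 283.9| = 4.69 Hz.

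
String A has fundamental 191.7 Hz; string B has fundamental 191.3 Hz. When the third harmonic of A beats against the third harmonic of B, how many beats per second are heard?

1.2 Hz

Third harmonic of the first: 3·191.7 = 575.1 Hz.
Third harmonic of the second: 3·191.3 = 573.9 Hz.
f_beat = |575.1 − 573.9| = 1.2 Hz.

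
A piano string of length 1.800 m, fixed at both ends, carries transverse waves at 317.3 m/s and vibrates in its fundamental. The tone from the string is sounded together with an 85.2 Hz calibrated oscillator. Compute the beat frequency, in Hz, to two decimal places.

2.94 Hz

For a string fixed at both ends, f_n = n·v/(2L) = 1·317.3/(2·1.800) = 88.1389 Hz.
f_beat = |88.1389 − 85.2| = 2.94 Hz.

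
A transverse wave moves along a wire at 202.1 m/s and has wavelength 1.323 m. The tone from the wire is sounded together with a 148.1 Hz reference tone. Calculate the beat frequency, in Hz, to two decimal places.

4.66 Hz

Source frequency f = v/λ = 202.1/1.323 = 152.7589 Hz.
f_beat = |152.7589 − 148.1| = 4.66 Hz.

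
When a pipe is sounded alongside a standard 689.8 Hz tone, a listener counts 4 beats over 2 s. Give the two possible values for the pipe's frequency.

687.8 Hz or 691.8 Hz

Beat frequency = 4/2 = 2 Hz.
|f − 689.8| = 2, so f = 689.8 ± 2.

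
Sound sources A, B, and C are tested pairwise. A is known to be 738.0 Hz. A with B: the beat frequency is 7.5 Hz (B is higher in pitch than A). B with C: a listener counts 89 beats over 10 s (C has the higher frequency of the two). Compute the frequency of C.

754.4 Hz

B is above A, so f_B = 738.0 + 7.5 = 745.5 Hz.
B–C: Beat frequency = 89/10 = 8.9 Hz.
C is above B, so f_C = 745.5 + 8.9 = 754.4 Hz.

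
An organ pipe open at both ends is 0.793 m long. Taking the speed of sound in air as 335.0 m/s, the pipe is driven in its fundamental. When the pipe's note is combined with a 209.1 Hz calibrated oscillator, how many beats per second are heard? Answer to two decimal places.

2.12 Hz

Open pipe: f_n = n·v/(2L) = 1·335.0/(2·0.793) = 211.2232 Hz.
f_beat = |211.2232 − 209.1| = 2.12 Hz.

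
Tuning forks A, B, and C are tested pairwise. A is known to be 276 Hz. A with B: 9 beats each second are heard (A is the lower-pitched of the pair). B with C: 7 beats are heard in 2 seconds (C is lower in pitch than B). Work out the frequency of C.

B is above A, so f_B = 276 + 9 = 285 Hz.
B–C: Beat frequency = 7/2 = 3.5 Hz.
C is below B, so f_C = 285 − 3.5 = 281.5 Hz.

281.5 Hz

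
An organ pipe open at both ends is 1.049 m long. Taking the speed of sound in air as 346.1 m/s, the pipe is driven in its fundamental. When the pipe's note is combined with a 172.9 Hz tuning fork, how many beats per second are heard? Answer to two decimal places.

Open pipe: f_n = n·v/(2L) = 1·346.1/(2·1.049) = 164.9666 Hz.
f_beat = |164.9666 − 172.9| = 7.93 Hz.

7.93 Hz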